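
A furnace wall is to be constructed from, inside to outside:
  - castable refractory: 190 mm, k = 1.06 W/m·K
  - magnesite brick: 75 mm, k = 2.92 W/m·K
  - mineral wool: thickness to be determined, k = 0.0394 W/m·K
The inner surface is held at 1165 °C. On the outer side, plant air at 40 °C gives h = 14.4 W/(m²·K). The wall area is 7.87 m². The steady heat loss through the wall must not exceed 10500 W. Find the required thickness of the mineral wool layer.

L ≈ 22.4 mm

Thermal resistances in series:
R_castable refractory = L/(kA) = 0.19/(1.06×7.87) = 0.02278 K/W
R_magnesite brick = L/(kA) = 0.075/(2.92×7.87) = 0.003264 K/W
R_outer film = 1/(h_o·A) = 1/(14.4×7.87) = 0.008824 K/W
Sum of the known resistances R_other = 0.03486 K/W
Required total resistance R_tot = ΔT/Q_allow = 1125/10500 = 0.1071 K/W
R_mineral wool = R_tot − R_other = 0.07228 K/W
L = R·k·A = 0.07228×0.0394×7.87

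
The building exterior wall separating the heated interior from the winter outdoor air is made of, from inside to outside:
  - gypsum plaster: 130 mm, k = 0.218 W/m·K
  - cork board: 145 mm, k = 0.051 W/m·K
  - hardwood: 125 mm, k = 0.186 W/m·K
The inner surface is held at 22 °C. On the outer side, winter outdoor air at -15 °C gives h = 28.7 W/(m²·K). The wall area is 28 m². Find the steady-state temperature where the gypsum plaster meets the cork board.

Series thermal resistances:
R_gypsum plaster = L/(kA) = 0.13/(0.218×28) = 0.0213 K/W
R_cork board = L/(kA) = 0.145/(0.051×28) = 0.1015 K/W
R_hardwood = L/(kA) = 0.125/(0.186×28) = 0.024 K/W
R_outer film = 1/(h_o·A) = 1/(28.7×28) = 0.001244 K/W
R_total = 0.1481 K/W;  Q = ΔT/R_total = 37/0.1481 = 249.9 W
T_interface = T_inner − Q·ΣR(inner→interface) = 22 − 250×0.0213

T ≈ 16.7 °C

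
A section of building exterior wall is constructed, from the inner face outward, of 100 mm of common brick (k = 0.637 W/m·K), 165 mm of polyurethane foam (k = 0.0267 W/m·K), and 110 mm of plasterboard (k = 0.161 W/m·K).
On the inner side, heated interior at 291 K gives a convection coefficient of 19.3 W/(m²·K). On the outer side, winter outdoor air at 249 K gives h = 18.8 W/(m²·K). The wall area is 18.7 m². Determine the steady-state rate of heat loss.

Using the resistance-network approach (series):
R_inner film = 1/(h_i·A) = 1/(19.3×18.7) = 0.002771 K/W
R_common brick = L/(kA) = 0.1/(0.637×18.7) = 0.008395 K/W
R_polyurethane foam = L/(kA) = 0.165/(0.0267×18.7) = 0.3305 K/W
R_plasterboard = L/(kA) = 0.11/(0.161×18.7) = 0.03654 K/W
R_outer film = 1/(h_o·A) = 1/(18.8×18.7) = 0.002844 K/W
R_total = 0.381 K/W
Q = ΔT / R_total = 42 / 0.381

Q ≈ 110 W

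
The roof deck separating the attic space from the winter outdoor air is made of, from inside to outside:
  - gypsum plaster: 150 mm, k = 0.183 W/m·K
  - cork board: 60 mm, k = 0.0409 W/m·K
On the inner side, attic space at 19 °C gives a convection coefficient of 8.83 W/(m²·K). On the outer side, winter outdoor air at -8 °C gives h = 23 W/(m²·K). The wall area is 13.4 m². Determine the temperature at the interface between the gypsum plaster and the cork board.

T ≈ 8.69 °C

Model the wall as resistances in series:
R_inner film = 1/(h_i·A) = 1/(8.83×13.4) = 0.008452 K/W
R_gypsum plaster = L/(kA) = 0.15/(0.183×13.4) = 0.06117 K/W
R_cork board = L/(kA) = 0.06/(0.0409×13.4) = 0.1095 K/W
R_outer film = 1/(h_o·A) = 1/(23×13.4) = 0.003245 K/W
R_total = 0.1823 K/W;  Q = ΔT/R_total = 27/0.1823 = 148.1 W
T_interface = T_inner − Q·ΣR(inner→interface) = 19 − 148×0.06962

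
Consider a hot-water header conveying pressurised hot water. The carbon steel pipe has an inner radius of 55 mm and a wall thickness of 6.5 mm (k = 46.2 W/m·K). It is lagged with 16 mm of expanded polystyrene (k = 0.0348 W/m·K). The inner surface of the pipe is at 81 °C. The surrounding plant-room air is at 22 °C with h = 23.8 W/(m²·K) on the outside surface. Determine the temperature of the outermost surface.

T ≈ 26.4 °C

Per-layer cylindrical resistances, series-summed:
R_carbon steel pipe wall = ln(61.5/55)/(2π×46.2×1) = 3.848×10^-4 K/W
R_expanded polystyrene = ln(77.5/61.5)/(2π×0.0348×1) = 1.058 K/W
R_outer film = 1/(h_o·2πr_oL) = 1/(23.8×2π×0.0775×1) = 0.08629 K/W
R_total = 1.144 K/W
Q = ΔT/R_total = 59/1.144
Q = 51.6 W/m
T_interface = T_inner − Q·ΣR(inner→interface) = 81 − 51.6×1.058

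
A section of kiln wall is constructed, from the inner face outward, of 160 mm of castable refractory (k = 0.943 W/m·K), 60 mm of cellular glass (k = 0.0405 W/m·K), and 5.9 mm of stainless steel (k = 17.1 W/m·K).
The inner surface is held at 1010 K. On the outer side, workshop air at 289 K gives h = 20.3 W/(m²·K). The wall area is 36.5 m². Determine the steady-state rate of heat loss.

Q ≈ 15500 W

Thermal resistances in series:
R_castable refractory = L/(kA) = 0.16/(0.943×36.5) = 0.004649 K/W
R_cellular glass = L/(kA) = 0.06/(0.0405×36.5) = 0.04059 K/W
R_stainless steel = L/(kA) = 0.0059/(17.1×36.5) = 9.453×10^-6 K/W
R_outer film = 1/(h_o·A) = 1/(20.3×36.5) = 0.00135 K/W
R_total = 0.0466 K/W
Q = ΔT / R_total = 721 / 0.0466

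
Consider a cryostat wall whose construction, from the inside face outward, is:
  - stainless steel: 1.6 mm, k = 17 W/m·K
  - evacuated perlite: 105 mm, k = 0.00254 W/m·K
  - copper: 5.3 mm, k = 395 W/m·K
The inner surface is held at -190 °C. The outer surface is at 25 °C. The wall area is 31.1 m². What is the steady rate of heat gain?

Series thermal resistances:
R_stainless steel = L/(kA) = 0.0016/(17×31.1) = 3.026×10^-6 K/W
R_evacuated perlite = L/(kA) = 0.105/(0.00254×31.1) = 1.329 K/W
R_copper = L/(kA) = 0.0053/(395×31.1) = 4.314×10^-7 K/W
R_total = 1.329 K/W
Q = ΔT / R_total = 215 / 1.329

Q ≈ 162 W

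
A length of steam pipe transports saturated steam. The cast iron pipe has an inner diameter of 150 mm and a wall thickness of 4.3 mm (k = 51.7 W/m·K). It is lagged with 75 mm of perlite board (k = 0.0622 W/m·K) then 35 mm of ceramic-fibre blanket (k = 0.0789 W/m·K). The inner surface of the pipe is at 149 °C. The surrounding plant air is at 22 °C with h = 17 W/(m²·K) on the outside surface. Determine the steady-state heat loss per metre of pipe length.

For a radial system each layer contributes R = ln(r_out/r_in)/(2πkL); films add R = 1/(hA).
R_cast iron pipe wall = ln(79.3/75)/(2π×51.7×1) = 1.716×10^-4 K/W
R_perlite board = ln(154.3/79.3)/(2π×0.0622×1) = 1.703 K/W
R_ceramic-fibre blanket = ln(189.3/154.3)/(2π×0.0789×1) = 0.4124 K/W
R_outer film = 1/(h_o·2πr_oL) = 1/(17×2π×0.1893×1) = 0.04946 K/W
R_total = 2.165 K/W
Q = ΔT/R_total = 127/2.165

q′ ≈ 58.7 W/m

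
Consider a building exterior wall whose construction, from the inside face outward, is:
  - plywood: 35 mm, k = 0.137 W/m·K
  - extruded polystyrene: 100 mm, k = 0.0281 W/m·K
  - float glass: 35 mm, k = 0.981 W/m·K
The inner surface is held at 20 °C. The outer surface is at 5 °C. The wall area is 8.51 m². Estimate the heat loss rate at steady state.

Treating each layer as a thermal resistance in series:
R_plywood = L/(kA) = 0.035/(0.137×8.51) = 0.03002 K/W
R_extruded polystyrene = L/(kA) = 0.1/(0.0281×8.51) = 0.4182 K/W
R_float glass = L/(kA) = 0.035/(0.981×8.51) = 0.004192 K/W
R_total = 0.4524 K/W
Q = ΔT / R_total = 15 / 0.4524

Q ≈ 33.2 W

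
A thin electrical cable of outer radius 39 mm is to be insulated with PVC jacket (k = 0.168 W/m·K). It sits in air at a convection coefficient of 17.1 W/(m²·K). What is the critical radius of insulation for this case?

For a cylinder r_cr = k/h = 0.168/17.1
r_cr = 9.82 mm; since the bare radius (39 mm) is above r_cr, any added insulation will reduce heat loss.

r_cr ≈ 9.82 mm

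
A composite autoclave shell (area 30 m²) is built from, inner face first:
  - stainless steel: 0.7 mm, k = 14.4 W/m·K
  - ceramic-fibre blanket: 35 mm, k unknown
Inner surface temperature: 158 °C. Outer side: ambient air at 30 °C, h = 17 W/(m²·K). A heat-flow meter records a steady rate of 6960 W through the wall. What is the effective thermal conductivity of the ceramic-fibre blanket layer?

Treating each layer as a thermal resistance in series:
R_stainless steel = L/(kA) = 0.0007/(14.4×30) = 1.62×10^-6 K/W
R_outer film = 1/(h_o·A) = 1/(17×30) = 0.001961 K/W
Sum of known resistances R_other = 0.001962 K/W
Total R = ΔT/Q = 128/6960 = 0.01839 K/W
R_ceramic-fibre blanket = R_total − R_other = 0.01643 K/W
k = L/(R·A) = 0.035/(0.01643×30)

k ≈ 0.071 W/(m·K)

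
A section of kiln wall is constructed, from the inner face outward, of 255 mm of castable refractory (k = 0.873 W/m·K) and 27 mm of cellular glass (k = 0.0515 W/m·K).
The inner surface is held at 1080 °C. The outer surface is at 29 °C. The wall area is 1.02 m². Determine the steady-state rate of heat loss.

Q ≈ 1310 W

Series thermal resistances:
R_castable refractory = L/(kA) = 0.255/(0.873×1.02) = 0.2864 K/W
R_cellular glass = L/(kA) = 0.027/(0.0515×1.02) = 0.514 K/W
R_total = 0.8004 K/W
Q = ΔT / R_total = 1051 / 0.8004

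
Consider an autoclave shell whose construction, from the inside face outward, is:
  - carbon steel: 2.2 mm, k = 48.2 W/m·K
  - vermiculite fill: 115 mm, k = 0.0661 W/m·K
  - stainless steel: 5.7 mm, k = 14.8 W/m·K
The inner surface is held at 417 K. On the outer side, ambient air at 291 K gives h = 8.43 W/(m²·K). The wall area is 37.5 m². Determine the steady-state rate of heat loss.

Series thermal resistances:
R_carbon steel = L/(kA) = 0.0022/(48.2×37.5) = 1.217×10^-6 K/W
R_vermiculite fill = L/(kA) = 0.115/(0.0661×37.5) = 0.04639 K/W
R_stainless steel = L/(kA) = 0.0057/(14.8×37.5) = 1.027×10^-5 K/W
R_outer film = 1/(h_o·A) = 1/(8.43×37.5) = 0.003163 K/W
R_total = 0.04957 K/W
Q = ΔT / R_total = 126 / 0.04957

Q ≈ 2540 W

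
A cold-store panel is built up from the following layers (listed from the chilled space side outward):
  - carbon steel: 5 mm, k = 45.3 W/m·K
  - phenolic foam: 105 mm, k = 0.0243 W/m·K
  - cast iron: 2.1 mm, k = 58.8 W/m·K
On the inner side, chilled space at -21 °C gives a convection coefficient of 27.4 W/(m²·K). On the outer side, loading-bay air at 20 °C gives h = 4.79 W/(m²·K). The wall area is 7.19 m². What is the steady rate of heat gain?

Series thermal resistances:
R_inner film = 1/(h_i·A) = 1/(27.4×7.19) = 0.005076 K/W
R_carbon steel = L/(kA) = 0.005/(45.3×7.19) = 1.535×10^-5 K/W
R_phenolic foam = L/(kA) = 0.105/(0.0243×7.19) = 0.601 K/W
R_cast iron = L/(kA) = 0.0021/(58.8×7.19) = 4.967×10^-6 K/W
R_outer film = 1/(h_o·A) = 1/(4.79×7.19) = 0.02904 K/W
R_total = 0.6351 K/W
Q = ΔT / R_total = 41 / 0.6351

Q ≈ 64.6 W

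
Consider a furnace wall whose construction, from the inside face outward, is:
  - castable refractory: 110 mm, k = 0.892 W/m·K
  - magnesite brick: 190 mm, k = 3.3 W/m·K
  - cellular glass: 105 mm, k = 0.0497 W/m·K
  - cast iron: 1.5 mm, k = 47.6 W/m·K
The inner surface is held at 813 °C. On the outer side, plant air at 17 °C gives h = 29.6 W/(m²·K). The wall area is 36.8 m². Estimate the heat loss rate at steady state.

Q ≈ 12600 W

Series thermal resistances:
R_castable refractory = L/(kA) = 0.11/(0.892×36.8) = 0.003351 K/W
R_magnesite brick = L/(kA) = 0.19/(3.3×36.8) = 0.001565 K/W
R_cellular glass = L/(kA) = 0.105/(0.0497×36.8) = 0.05741 K/W
R_cast iron = L/(kA) = 0.0015/(47.6×36.8) = 8.563×10^-7 K/W
R_outer film = 1/(h_o·A) = 1/(29.6×36.8) = 9.18×10^-4 K/W
R_total = 0.06324 K/W
Q = ΔT / R_total = 796 / 0.06324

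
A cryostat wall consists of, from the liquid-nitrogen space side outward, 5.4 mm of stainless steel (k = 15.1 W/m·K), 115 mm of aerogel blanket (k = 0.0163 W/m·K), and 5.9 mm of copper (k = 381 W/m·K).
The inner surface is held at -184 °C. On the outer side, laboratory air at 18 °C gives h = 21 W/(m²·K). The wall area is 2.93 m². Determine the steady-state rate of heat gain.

Treating each layer as a thermal resistance in series:
R_stainless steel = L/(kA) = 0.0054/(15.1×2.93) = 1.221×10^-4 K/W
R_aerogel blanket = L/(kA) = 0.115/(0.0163×2.93) = 2.408 K/W
R_copper = L/(kA) = 0.0059/(381×2.93) = 5.285×10^-6 K/W
R_outer film = 1/(h_o·A) = 1/(21×2.93) = 0.01625 K/W
R_total = 2.424 K/W
Q = ΔT / R_total = 202 / 2.424

Q ≈ 83.3 W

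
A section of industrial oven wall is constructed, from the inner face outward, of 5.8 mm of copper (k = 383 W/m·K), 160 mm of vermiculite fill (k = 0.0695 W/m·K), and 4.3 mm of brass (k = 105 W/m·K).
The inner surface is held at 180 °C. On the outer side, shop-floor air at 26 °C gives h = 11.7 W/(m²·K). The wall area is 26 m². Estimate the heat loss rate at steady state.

Model the wall as resistances in series:
R_copper = L/(kA) = 0.0058/(383×26) = 5.824×10^-7 K/W
R_vermiculite fill = L/(kA) = 0.16/(0.0695×26) = 0.08854 K/W
R_brass = L/(kA) = 0.0043/(105×26) = 1.575×10^-6 K/W
R_outer film = 1/(h_o·A) = 1/(11.7×26) = 0.003287 K/W
R_total = 0.09183 K/W
Q = ΔT / R_total = 154 / 0.09183

Q ≈ 1680 W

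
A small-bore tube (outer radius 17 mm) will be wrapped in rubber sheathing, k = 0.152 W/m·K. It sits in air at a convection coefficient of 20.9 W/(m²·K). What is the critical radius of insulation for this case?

For a cylinder r_cr = k/h = 0.152/20.9
r_cr = 7.27 mm; since the bare radius (17 mm) is above r_cr, any added insulation will reduce heat loss.

r_cr ≈ 7.27 mm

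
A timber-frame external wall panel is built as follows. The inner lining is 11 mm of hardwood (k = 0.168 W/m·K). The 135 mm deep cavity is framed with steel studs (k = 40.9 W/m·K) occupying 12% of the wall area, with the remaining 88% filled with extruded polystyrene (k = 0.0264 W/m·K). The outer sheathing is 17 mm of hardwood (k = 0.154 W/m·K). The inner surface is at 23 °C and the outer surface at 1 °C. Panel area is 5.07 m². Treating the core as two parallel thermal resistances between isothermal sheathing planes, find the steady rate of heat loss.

Q ≈ 549 W

Sheathing layers in series; stud and cavity paths in parallel between them.
R_inner = 0.011/(0.168×5.07) = 0.01291 K/W
R_stud  = 0.135/(40.9×0.12×5.07) = 0.005425 K/W
R_cav   = 0.135/(0.0264×0.88×5.07) = 1.146 K/W
1/R_core = 1/R_stud + 1/R_cav → R_core = 0.0054 K/W
R_outer = 0.017/(0.154×5.07) = 0.02177 K/W
R_total = 0.04009 K/W
Q = ΔT/R_total = 22/0.04009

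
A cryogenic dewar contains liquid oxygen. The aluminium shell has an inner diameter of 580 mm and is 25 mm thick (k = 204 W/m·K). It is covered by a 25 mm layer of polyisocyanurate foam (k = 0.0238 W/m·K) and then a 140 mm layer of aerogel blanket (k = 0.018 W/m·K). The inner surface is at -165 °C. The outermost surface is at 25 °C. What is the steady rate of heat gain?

Q ≈ 41.5 W

Each spherical layer contributes R = (1/r_i − 1/r_o)/(4πk):
R_aluminium shell = (1/0.29 − 1/0.315)/(4π×204) = 1.068×10^-4 K/W
R_polyisocyanurate foam = (1/0.315 − 1/0.34)/(4π×0.0238) = 0.7805 K/W
R_aerogel blanket = (1/0.34 − 1/0.48)/(4π×0.018) = 3.792 K/W
R_total = 4.573 K/W
Q = ΔT/R_total = 190/4.573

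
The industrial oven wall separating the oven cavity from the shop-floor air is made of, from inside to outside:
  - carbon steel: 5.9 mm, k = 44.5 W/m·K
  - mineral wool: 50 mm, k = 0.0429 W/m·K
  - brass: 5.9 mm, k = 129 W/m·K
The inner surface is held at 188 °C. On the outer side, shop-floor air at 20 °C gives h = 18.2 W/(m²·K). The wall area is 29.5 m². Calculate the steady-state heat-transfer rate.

Thermal resistances in series:
R_carbon steel = L/(kA) = 0.0059/(44.5×29.5) = 4.494×10^-6 K/W
R_mineral wool = L/(kA) = 0.05/(0.0429×29.5) = 0.03951 K/W
R_brass = L/(kA) = 0.0059/(129×29.5) = 1.55×10^-6 K/W
R_outer film = 1/(h_o·A) = 1/(18.2×29.5) = 0.001863 K/W
R_total = 0.04138 K/W
Q = ΔT / R_total = 168 / 0.04138

Q ≈ 4060 W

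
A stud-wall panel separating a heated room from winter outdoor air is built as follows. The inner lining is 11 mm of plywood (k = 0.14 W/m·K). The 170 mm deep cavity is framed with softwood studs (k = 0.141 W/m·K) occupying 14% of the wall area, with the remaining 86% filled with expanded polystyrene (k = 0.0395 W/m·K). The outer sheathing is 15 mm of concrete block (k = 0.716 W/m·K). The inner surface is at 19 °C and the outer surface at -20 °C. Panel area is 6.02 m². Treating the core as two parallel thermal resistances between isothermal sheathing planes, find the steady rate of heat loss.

Sheathing layers in series; stud and cavity paths in parallel between them.
R_inner = 0.011/(0.14×6.02) = 0.01305 K/W
R_stud  = 0.17/(0.141×0.14×6.02) = 1.431 K/W
R_cav   = 0.17/(0.0395×0.86×6.02) = 0.8313 K/W
1/R_core = 1/R_stud + 1/R_cav → R_core = 0.5258 K/W
R_outer = 0.015/(0.716×6.02) = 0.00348 K/W
R_total = 0.5423 K/W
Q = ΔT/R_total = 39/0.5423

Q ≈ 71.9 W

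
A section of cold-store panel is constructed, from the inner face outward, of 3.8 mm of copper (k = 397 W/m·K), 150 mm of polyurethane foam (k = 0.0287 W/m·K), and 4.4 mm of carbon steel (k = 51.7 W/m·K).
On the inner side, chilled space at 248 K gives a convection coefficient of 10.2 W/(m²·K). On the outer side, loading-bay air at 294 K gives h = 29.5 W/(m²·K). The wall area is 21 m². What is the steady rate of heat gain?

Q ≈ 180 W

Series thermal resistances:
R_inner film = 1/(h_i·A) = 1/(10.2×21) = 0.004669 K/W
R_copper = L/(kA) = 0.0038/(397×21) = 4.558×10^-7 K/W
R_polyurethane foam = L/(kA) = 0.15/(0.0287×21) = 0.2489 K/W
R_carbon steel = L/(kA) = 0.0044/(51.7×21) = 4.053×10^-6 K/W
R_outer film = 1/(h_o·A) = 1/(29.5×21) = 0.001614 K/W
R_total = 0.2552 K/W
Q = ΔT / R_total = 46 / 0.2552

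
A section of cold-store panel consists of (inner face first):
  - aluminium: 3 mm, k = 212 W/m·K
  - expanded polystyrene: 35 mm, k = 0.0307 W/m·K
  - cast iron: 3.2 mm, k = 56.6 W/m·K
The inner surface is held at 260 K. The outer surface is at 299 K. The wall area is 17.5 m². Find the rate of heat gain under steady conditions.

Q ≈ 599 W

Series thermal resistances:
R_aluminium = L/(kA) = 0.003/(212×17.5) = 8.086×10^-7 K/W
R_expanded polystyrene = L/(kA) = 0.035/(0.0307×17.5) = 0.06515 K/W
R_cast iron = L/(kA) = 0.0032/(56.6×17.5) = 3.231×10^-6 K/W
R_total = 0.06515 K/W
Q = ΔT / R_total = 39 / 0.06515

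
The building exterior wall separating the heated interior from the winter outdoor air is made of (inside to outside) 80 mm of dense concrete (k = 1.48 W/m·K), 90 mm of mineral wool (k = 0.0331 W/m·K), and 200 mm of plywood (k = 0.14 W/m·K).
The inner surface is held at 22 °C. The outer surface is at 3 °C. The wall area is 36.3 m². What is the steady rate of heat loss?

Series thermal resistances:
R_dense concrete = L/(kA) = 0.08/(1.48×36.3) = 0.001489 K/W
R_mineral wool = L/(kA) = 0.09/(0.0331×36.3) = 0.0749 K/W
R_plywood = L/(kA) = 0.2/(0.14×36.3) = 0.03935 K/W
R_total = 0.1157 K/W
Q = ΔT / R_total = 19 / 0.1157

Q ≈ 164 W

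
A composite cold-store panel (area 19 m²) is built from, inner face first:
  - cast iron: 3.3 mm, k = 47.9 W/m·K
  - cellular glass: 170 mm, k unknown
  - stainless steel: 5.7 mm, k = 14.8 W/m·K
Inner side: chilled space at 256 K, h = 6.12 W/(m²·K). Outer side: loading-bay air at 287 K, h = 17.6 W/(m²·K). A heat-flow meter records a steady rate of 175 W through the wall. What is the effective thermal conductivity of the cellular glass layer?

Thermal resistances in series:
R_inner film = 1/(h_i·A) = 1/(6.12×19) = 0.0086 K/W
R_cast iron = L/(kA) = 0.0033/(47.9×19) = 3.626×10^-6 K/W
R_stainless steel = L/(kA) = 0.0057/(14.8×19) = 2.027×10^-5 K/W
R_outer film = 1/(h_o·A) = 1/(17.6×19) = 0.00299 K/W
Sum of known resistances R_other = 0.01161 K/W
Total R = ΔT/Q = 31/175 = 0.1771 K/W
R_cellular glass = R_total − R_other = 0.1655 K/W
k = L/(R·A) = 0.17/(0.1655×19)

k ≈ 0.0541 W/(m·K)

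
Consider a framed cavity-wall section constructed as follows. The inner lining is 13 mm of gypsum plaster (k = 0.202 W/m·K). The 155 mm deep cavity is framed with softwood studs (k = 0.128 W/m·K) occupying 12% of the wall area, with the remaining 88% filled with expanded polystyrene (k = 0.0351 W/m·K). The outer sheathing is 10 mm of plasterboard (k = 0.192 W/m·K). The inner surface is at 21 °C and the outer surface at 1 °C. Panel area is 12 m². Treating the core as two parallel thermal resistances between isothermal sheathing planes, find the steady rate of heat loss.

Sheathing layers in series; stud and cavity paths in parallel between them.
R_inner = 0.013/(0.202×12) = 0.005363 K/W
R_stud  = 0.155/(0.128×0.12×12) = 0.8409 K/W
R_cav   = 0.155/(0.0351×0.88×12) = 0.4182 K/W
1/R_core = 1/R_stud + 1/R_cav → R_core = 0.2793 K/W
R_outer = 0.01/(0.192×12) = 0.00434 K/W
R_total = 0.289 K/W
Q = ΔT/R_total = 20/0.289

Q ≈ 69.2 W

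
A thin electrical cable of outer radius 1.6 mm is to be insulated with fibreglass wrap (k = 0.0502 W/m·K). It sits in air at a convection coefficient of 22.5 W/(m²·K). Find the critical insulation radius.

r_cr ≈ 2.23 mm

For a cylinder r_cr = k/h = 0.0502/22.5
r_cr = 2.23 mm; since the bare radius (1.6 mm) is below r_cr, adding a thin layer of insulation will *increase* heat loss.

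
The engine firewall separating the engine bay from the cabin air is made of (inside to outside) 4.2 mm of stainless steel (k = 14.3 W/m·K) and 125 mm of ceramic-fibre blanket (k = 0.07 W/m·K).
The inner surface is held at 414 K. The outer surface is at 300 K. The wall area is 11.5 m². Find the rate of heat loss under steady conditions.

Using the resistance-network approach (series):
R_stainless steel = L/(kA) = 0.0042/(14.3×11.5) = 2.554×10^-5 K/W
R_ceramic-fibre blanket = L/(kA) = 0.125/(0.07×11.5) = 0.1553 K/W
R_total = 0.1553 K/W
Q = ΔT / R_total = 114 / 0.1553

Q ≈ 734 W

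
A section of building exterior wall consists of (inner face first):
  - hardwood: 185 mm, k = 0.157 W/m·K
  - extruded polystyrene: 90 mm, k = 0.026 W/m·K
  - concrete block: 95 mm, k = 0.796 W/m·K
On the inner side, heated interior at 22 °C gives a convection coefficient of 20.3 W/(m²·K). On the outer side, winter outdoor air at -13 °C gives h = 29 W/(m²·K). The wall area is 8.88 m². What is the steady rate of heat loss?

Q ≈ 64.2 W

Treating each layer as a thermal resistance in series:
R_inner film = 1/(h_i·A) = 1/(20.3×8.88) = 0.005547 K/W
R_hardwood = L/(kA) = 0.185/(0.157×8.88) = 0.1327 K/W
R_extruded polystyrene = L/(kA) = 0.09/(0.026×8.88) = 0.3898 K/W
R_concrete block = L/(kA) = 0.095/(0.796×8.88) = 0.01344 K/W
R_outer film = 1/(h_o·A) = 1/(29×8.88) = 0.003883 K/W
R_total = 0.5454 K/W
Q = ΔT / R_total = 35 / 0.5454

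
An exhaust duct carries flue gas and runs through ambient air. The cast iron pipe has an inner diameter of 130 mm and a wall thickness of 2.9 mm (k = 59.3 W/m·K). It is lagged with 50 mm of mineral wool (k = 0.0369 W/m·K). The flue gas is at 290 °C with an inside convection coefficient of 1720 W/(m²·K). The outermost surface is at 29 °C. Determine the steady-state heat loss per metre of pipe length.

q′ ≈ 110 W/m

For a radial system each layer contributes R = ln(r_out/r_in)/(2πkL); films add R = 1/(hA).
R_inner film = 1/(h_i·2πr₁L) = 1/(1720×2π×0.065×1) = 0.001424 K/W
R_cast iron pipe wall = ln(67.9/65)/(2π×59.3×1) = 1.171×10^-4 K/W
R_mineral wool = ln(117.9/67.9)/(2π×0.0369×1) = 2.38 K/W
R_total = 2.382 K/W
Q = ΔT/R_total = 261/2.382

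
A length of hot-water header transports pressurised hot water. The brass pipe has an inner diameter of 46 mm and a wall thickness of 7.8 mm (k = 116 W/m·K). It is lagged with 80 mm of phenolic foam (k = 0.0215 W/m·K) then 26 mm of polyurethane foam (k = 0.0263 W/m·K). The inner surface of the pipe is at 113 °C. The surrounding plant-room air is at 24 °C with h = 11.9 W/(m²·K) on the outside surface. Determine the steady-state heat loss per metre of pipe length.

Radial resistances (cylindrical: R_cond = ln(r_o/r_i)/(2πkL), R_conv = 1/(h·2πrL)):
R_brass pipe wall = ln(30.8/23)/(2π×116×1) = 4.007×10^-4 K/W
R_phenolic foam = ln(110.8/30.8)/(2π×0.0215×1) = 9.477 K/W
R_polyurethane foam = ln(136.8/110.8)/(2π×0.0263×1) = 1.276 K/W
R_outer film = 1/(h_o·2πr_oL) = 1/(11.9×2π×0.1368×1) = 0.09777 K/W
R_total = 10.85 K/W
Q = ΔT/R_total = 89/10.85

q′ ≈ 8.2 W/m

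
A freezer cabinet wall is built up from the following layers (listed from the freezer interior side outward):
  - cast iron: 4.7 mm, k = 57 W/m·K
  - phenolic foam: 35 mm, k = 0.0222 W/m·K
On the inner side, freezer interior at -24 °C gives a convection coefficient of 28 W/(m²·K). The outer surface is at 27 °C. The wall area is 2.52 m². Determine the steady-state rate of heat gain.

Q ≈ 79.7 W

Model the wall as resistances in series:
R_inner film = 1/(h_i·A) = 1/(28×2.52) = 0.01417 K/W
R_cast iron = L/(kA) = 0.0047/(57×2.52) = 3.272×10^-5 K/W
R_phenolic foam = L/(kA) = 0.035/(0.0222×2.52) = 0.6256 K/W
R_total = 0.6398 K/W
Q = ΔT / R_total = 51 / 0.6398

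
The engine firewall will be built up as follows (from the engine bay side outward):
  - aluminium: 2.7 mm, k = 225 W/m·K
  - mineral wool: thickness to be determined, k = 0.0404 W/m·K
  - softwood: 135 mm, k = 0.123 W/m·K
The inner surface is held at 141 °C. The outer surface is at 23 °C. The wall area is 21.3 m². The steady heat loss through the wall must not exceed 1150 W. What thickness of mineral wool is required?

Using the resistance-network approach (series):
R_aluminium = L/(kA) = 0.0027/(225×21.3) = 5.634×10^-7 K/W
R_softwood = L/(kA) = 0.135/(0.123×21.3) = 0.05153 K/W
Sum of the known resistances R_other = 0.05153 K/W
Required total resistance R_tot = ΔT/Q_allow = 118/1150 = 0.1026 K/W
R_mineral wool = R_tot − R_other = 0.05108 K/W
L = R·k·A = 0.05108×0.0404×21.3

L ≈ 44 mm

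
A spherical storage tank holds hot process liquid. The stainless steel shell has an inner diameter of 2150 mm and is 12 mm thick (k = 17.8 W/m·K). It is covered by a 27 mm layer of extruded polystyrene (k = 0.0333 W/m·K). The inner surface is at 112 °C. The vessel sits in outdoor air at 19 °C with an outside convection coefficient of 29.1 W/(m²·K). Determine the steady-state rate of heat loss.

Q ≈ 1670 W

Each spherical layer contributes R = (1/r_i − 1/r_o)/(4πk):
R_stainless steel shell = (1/1.075 − 1/1.087)/(4π×17.8) = 4.591×10^-5 K/W
R_extruded polystyrene = (1/1.087 − 1/1.114)/(4π×0.0333) = 0.05328 K/W
R_outer film = 1/(h·4πr_o²) = 1/(29.1×4π×1.114²) = 0.002204 K/W
R_total = 0.05553 K/W
Q = ΔT/R_total = 93/0.05553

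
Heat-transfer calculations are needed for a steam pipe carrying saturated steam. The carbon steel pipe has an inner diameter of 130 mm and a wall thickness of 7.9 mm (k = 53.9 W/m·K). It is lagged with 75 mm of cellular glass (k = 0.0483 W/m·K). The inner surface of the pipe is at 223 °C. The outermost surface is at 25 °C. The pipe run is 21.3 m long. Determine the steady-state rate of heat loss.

Q ≈ 1810 W

Radial resistances (cylindrical: R_cond = ln(r_o/r_i)/(2πkL), R_conv = 1/(h·2πrL)):
R_carbon steel pipe wall = ln(72.9/65)/(2π×53.9×21.3) = 1.59×10^-5 K/W
R_cellular glass = ln(147.9/72.9)/(2π×0.0483×21.3) = 0.1094 K/W
R_total = 0.1095 K/W
Q = ΔT/R_total = 198/0.1095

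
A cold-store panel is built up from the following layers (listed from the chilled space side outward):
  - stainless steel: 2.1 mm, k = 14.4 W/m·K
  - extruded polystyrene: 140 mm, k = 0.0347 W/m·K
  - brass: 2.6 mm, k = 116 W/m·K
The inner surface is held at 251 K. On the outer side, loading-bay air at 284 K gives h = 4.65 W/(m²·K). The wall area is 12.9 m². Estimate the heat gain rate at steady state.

Using the resistance-network approach (series):
R_stainless steel = L/(kA) = 0.0021/(14.4×12.9) = 1.13×10^-5 K/W
R_extruded polystyrene = L/(kA) = 0.14/(0.0347×12.9) = 0.3128 K/W
R_brass = L/(kA) = 0.0026/(116×12.9) = 1.738×10^-6 K/W
R_outer film = 1/(h_o·A) = 1/(4.65×12.9) = 0.01667 K/W
R_total = 0.3294 K/W
Q = ΔT / R_total = 33 / 0.3294

Q ≈ 100 W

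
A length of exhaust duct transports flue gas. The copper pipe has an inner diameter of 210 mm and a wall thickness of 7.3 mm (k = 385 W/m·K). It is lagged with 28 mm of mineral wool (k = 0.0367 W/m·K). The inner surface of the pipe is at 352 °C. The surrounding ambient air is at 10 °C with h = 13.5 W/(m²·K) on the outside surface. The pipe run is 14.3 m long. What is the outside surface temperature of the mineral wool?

For a radial system each layer contributes R = ln(r_out/r_in)/(2πkL); films add R = 1/(hA).
R_copper pipe wall = ln(112.3/105)/(2π×385×14.3) = 1.943×10^-6 K/W
R_mineral wool = ln(140.3/112.3)/(2π×0.0367×14.3) = 0.06751 K/W
R_outer film = 1/(h_o·2πr_oL) = 1/(13.5×2π×0.1403×14.3) = 0.005876 K/W
R_total = 0.07339 K/W
Q = ΔT/R_total = 342/0.07339
Q = 4660 W
T_interface = T_inner − Q·ΣR(inner→interface) = 352 − 4660×0.06751

T ≈ 37.4 °C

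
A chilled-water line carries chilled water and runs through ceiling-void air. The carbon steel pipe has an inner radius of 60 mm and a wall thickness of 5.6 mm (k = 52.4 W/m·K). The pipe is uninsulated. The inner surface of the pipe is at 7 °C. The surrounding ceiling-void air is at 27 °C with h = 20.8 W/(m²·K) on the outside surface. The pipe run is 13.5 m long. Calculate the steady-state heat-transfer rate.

Per-layer cylindrical resistances, series-summed:
R_carbon steel pipe wall = ln(65.6/60)/(2π×52.4×13.5) = 2.008×10^-5 K/W
R_outer film = 1/(h_o·2πr_oL) = 1/(20.8×2π×0.0656×13.5) = 0.00864 K/W
R_total = 0.00866 K/W
Q = ΔT/R_total = 20/0.00866

Q ≈ 2310 W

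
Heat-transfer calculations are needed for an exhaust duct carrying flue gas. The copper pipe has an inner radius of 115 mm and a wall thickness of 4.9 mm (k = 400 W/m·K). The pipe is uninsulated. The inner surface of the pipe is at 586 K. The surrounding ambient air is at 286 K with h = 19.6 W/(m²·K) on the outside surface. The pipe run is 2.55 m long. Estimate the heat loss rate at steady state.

Q ≈ 11300 W

Per-layer cylindrical resistances, series-summed:
R_copper pipe wall = ln(119.9/115)/(2π×400×2.55) = 6.511×10^-6 K/W
R_outer film = 1/(h_o·2πr_oL) = 1/(19.6×2π×0.1199×2.55) = 0.02656 K/W
R_total = 0.02657 K/W
Q = ΔT/R_total = 300/0.02657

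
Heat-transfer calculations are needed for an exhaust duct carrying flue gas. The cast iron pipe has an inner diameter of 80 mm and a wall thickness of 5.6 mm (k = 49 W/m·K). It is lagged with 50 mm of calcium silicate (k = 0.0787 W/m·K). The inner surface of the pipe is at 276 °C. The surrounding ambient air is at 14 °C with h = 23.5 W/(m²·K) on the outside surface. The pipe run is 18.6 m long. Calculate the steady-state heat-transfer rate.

Treating each annulus and film as a series resistance:
R_cast iron pipe wall = ln(45.6/40)/(2π×49×18.6) = 2.288×10^-5 K/W
R_calcium silicate = ln(95.6/45.6)/(2π×0.0787×18.6) = 0.08049 K/W
R_outer film = 1/(h_o·2πr_oL) = 1/(23.5×2π×0.0956×18.6) = 0.003809 K/W
R_total = 0.08432 K/W
Q = ΔT/R_total = 262/0.08432

Q ≈ 3110 W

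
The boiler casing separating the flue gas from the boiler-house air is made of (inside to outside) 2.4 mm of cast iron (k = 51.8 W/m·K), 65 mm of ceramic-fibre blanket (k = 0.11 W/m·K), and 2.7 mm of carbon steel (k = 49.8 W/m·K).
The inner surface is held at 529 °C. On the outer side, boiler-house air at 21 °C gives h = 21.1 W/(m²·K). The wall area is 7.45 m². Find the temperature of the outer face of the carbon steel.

Model the wall as resistances in series:
R_cast iron = L/(kA) = 0.0024/(51.8×7.45) = 6.219×10^-6 K/W
R_ceramic-fibre blanket = L/(kA) = 0.065/(0.11×7.45) = 0.07932 K/W
R_carbon steel = L/(kA) = 0.0027/(49.8×7.45) = 7.277×10^-6 K/W
R_outer film = 1/(h_o·A) = 1/(21.1×7.45) = 0.006362 K/W
R_total = 0.08569 K/W;  Q = ΔT/R_total = 508/0.08569 = 5928 W
T_interface = T_inner − Q·ΣR(inner→interface) = 529 − 5930×0.07933

T ≈ 58.7 °C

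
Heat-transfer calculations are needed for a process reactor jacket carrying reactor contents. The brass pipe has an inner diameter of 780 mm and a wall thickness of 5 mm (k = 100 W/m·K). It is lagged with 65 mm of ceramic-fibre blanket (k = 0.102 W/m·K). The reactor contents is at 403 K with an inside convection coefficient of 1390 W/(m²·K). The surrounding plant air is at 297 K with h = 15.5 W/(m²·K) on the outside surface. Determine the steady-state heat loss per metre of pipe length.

q′ ≈ 407 W/m

For a radial system each layer contributes R = ln(r_out/r_in)/(2πkL); films add R = 1/(hA).
R_inner film = 1/(h_i·2πr₁L) = 1/(1390×2π×0.39×1) = 2.936×10^-4 K/W
R_brass pipe wall = ln(395/390)/(2π×100×1) = 2.027×10^-5 K/W
R_ceramic-fibre blanket = ln(460/395)/(2π×0.102×1) = 0.2377 K/W
R_outer film = 1/(h_o·2πr_oL) = 1/(15.5×2π×0.46×1) = 0.02232 K/W
R_total = 0.2603 K/W
Q = ΔT/R_total = 106/0.2603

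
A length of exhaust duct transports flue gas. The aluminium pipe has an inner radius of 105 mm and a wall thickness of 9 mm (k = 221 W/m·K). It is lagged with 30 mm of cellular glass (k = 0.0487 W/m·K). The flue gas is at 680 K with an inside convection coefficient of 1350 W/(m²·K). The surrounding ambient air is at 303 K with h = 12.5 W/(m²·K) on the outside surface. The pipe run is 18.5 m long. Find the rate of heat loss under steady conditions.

Per-layer cylindrical resistances, series-summed:
R_inner film = 1/(h_i·2πr₁L) = 1/(1350×2π×0.105×18.5) = 6.069×10^-5 K/W
R_aluminium pipe wall = ln(114/105)/(2π×221×18.5) = 3.201×10^-6 K/W
R_cellular glass = ln(144/114)/(2π×0.0487×18.5) = 0.04127 K/W
R_outer film = 1/(h_o·2πr_oL) = 1/(12.5×2π×0.144×18.5) = 0.004779 K/W
R_total = 0.04611 K/W
Q = ΔT/R_total = 377/0.04611

Q ≈ 8180 W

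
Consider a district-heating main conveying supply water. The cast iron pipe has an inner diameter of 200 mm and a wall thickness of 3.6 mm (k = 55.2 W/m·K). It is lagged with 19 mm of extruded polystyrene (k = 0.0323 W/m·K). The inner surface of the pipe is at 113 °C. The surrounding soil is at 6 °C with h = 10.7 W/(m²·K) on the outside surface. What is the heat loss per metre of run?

Cylindrical conduction, so R = ln(r₂/r₁)/(2πkL) per layer, in series:
R_cast iron pipe wall = ln(103.6/100)/(2π×55.2×1) = 1.02×10^-4 K/W
R_extruded polystyrene = ln(122.6/103.6)/(2π×0.0323×1) = 0.8297 K/W
R_outer film = 1/(h_o·2πr_oL) = 1/(10.7×2π×0.1226×1) = 0.1213 K/W
R_total = 0.9511 K/W
Q = ΔT/R_total = 107/0.9511

q′ ≈ 112 W/m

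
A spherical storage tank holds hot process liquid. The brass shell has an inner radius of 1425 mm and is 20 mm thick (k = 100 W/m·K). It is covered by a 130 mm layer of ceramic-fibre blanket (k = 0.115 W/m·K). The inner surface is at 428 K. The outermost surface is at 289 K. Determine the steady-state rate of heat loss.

Q ≈ 3520 W

Spherical conduction: R = (1/r_in − 1/r_out)/(4πk) per layer; series-sum.
R_brass shell = (1/1.425 − 1/1.445)/(4π×100) = 7.729×10^-6 K/W
R_ceramic-fibre blanket = (1/1.445 − 1/1.575)/(4π×0.115) = 0.03953 K/W
R_total = 0.03953 K/W
Q = ΔT/R_total = 139/0.03953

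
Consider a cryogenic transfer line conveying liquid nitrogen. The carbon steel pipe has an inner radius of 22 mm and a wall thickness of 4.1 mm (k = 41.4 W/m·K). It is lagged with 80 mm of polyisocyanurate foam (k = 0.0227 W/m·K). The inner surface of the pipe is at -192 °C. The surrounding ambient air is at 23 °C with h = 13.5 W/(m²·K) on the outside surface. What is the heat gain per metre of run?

q′ ≈ 21.6 W/m

For a radial system each layer contributes R = ln(r_out/r_in)/(2πkL); films add R = 1/(hA).
R_carbon steel pipe wall = ln(26.1/22)/(2π×41.4×1) = 6.57×10^-4 K/W
R_polyisocyanurate foam = ln(106.1/26.1)/(2π×0.0227×1) = 9.833 K/W
R_outer film = 1/(h_o·2πr_oL) = 1/(13.5×2π×0.1061×1) = 0.1111 K/W
R_total = 9.945 K/W
Q = ΔT/R_total = 215/9.945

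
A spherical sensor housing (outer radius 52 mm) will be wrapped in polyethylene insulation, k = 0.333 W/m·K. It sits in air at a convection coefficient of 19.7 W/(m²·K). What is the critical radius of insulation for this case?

For a sphere r_cr = 2k/h = 2×0.333/19.7
r_cr = 33.8 mm; since the bare radius (52 mm) is above r_cr, any added insulation will reduce heat loss.

r_cr ≈ 33.8 mm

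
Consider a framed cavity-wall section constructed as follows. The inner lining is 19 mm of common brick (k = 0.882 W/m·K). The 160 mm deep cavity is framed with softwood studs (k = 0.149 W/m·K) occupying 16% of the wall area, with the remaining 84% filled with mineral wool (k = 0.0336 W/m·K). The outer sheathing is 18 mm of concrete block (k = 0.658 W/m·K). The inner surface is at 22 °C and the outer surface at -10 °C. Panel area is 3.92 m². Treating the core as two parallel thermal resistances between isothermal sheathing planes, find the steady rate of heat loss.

Sheathing layers in series; stud and cavity paths in parallel between them.
R_inner = 0.019/(0.882×3.92) = 0.005495 K/W
R_stud  = 0.16/(0.149×0.16×3.92) = 1.712 K/W
R_cav   = 0.16/(0.0336×0.84×3.92) = 1.446 K/W
1/R_core = 1/R_stud + 1/R_cav → R_core = 0.784 K/W
R_outer = 0.018/(0.658×3.92) = 0.006978 K/W
R_total = 0.7964 K/W
Q = ΔT/R_total = 32/0.7964

Q ≈ 40.2 W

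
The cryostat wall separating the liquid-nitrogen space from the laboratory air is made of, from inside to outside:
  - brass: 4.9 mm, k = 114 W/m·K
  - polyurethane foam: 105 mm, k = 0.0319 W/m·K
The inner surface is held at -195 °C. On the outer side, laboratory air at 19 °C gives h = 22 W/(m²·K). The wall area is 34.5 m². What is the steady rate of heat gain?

Q ≈ 2210 W

Model the wall as resistances in series:
R_brass = L/(kA) = 0.0049/(114×34.5) = 1.246×10^-6 K/W
R_polyurethane foam = L/(kA) = 0.105/(0.0319×34.5) = 0.09541 K/W
R_outer film = 1/(h_o·A) = 1/(22×34.5) = 0.001318 K/W
R_total = 0.09673 K/W
Q = ΔT / R_total = 214 / 0.09673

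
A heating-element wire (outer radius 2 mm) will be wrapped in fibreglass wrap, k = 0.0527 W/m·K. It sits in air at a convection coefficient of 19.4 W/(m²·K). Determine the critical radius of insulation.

For a cylinder r_cr = k/h = 0.0527/19.4
r_cr = 2.72 mm; since the bare radius (2 mm) is below r_cr, adding a thin layer of insulation will *increase* heat loss.

r_cr ≈ 2.72 mm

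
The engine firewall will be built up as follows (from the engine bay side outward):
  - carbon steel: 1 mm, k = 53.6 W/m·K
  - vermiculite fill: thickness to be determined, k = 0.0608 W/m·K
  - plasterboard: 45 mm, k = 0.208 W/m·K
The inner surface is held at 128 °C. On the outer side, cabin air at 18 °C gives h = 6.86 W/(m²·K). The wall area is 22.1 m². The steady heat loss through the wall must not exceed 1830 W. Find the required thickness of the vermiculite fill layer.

L ≈ 58.7 mm

Treating each layer as a thermal resistance in series:
R_carbon steel = L/(kA) = 0.001/(53.6×22.1) = 8.442×10^-7 K/W
R_plasterboard = L/(kA) = 0.045/(0.208×22.1) = 0.009789 K/W
R_outer film = 1/(h_o·A) = 1/(6.86×22.1) = 0.006596 K/W
Sum of the known resistances R_other = 0.01639 K/W
Required total resistance R_tot = ΔT/Q_allow = 110/1830 = 0.06011 K/W
R_vermiculite fill = R_tot − R_other = 0.04372 K/W
L = R·k·A = 0.04372×0.0608×22.1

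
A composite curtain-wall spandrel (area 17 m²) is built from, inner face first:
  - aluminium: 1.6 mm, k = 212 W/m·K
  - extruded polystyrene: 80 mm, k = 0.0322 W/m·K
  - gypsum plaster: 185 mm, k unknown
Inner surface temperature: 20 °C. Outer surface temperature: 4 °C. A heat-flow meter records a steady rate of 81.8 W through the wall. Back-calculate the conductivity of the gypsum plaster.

Thermal resistances in series:
R_aluminium = L/(kA) = 0.0016/(212×17) = 4.44×10^-7 K/W
R_extruded polystyrene = L/(kA) = 0.08/(0.0322×17) = 0.1461 K/W
Sum of known resistances R_other = 0.1461 K/W
Total R = ΔT/Q = 16/81.8 = 0.1956 K/W
R_gypsum plaster = R_total − R_other = 0.04945 K/W
k = L/(R·A) = 0.185/(0.04945×17)

k ≈ 0.22 W/(m·K)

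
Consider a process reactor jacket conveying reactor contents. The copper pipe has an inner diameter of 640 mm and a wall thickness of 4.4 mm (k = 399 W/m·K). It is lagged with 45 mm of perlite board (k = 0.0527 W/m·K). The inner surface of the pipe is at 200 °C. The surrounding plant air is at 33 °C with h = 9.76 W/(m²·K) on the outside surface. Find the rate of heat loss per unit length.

q′ ≈ 383 W/m

Radial resistances (cylindrical: R_cond = ln(r_o/r_i)/(2πkL), R_conv = 1/(h·2πrL)):
R_copper pipe wall = ln(324.4/320)/(2π×399×1) = 5.447×10^-6 K/W
R_perlite board = ln(369.4/324.4)/(2π×0.0527×1) = 0.3923 K/W
R_outer film = 1/(h_o·2πr_oL) = 1/(9.76×2π×0.3694×1) = 0.04414 K/W
R_total = 0.4365 K/W
Q = ΔT/R_total = 167/0.4365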